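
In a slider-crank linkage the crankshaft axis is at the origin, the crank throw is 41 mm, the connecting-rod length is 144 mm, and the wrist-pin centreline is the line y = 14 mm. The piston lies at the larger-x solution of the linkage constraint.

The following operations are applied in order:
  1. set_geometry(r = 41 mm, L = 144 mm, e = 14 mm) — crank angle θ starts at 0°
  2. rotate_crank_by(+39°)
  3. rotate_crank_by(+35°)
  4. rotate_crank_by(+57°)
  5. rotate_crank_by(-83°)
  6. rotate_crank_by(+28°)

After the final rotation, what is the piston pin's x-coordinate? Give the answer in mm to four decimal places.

set_geometry: r = 41 mm, L = 144 mm, e = 14 mm; θ ← 0°
rotate_crank_by(+39°): θ ← 0° +39° = 39°
rotate_crank_by(+35°): θ ← 39° +35° = 74°
rotate_crank_by(+57°): θ ← 74° +57° = 131°
rotate_crank_by(-83°): θ ← 131° -83° = 48°
rotate_crank_by(+28°): θ ← 48° +28° = 76°
crank pin P = (r cos θ, r sin θ) = (9.918798, 39.782125)
h = r sin θ − e = 39.782125 − 14 = 25.782125
x = r cos θ + √(L² − h²) = 9.918798 + √(20736.0 − 664.7180) = 9.918798 + 141.673152 = 151.591950

151.5919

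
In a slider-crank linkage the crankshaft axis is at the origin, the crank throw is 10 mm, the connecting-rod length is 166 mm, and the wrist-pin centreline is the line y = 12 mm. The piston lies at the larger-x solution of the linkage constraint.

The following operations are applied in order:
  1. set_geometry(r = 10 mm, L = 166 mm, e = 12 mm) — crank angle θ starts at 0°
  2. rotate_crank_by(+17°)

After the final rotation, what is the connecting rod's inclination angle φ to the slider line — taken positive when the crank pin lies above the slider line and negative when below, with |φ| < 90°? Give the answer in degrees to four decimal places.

set_geometry: r = 10 mm, L = 166 mm, e = 12 mm; θ ← 0°
rotate_crank_by(+17°): θ ← 0° +17° = 17°
crank pin P = (r cos θ, r sin θ) = (9.563048, 2.923717)
h = r sin θ − e = 2.923717 − 12 = -9.076283
sin φ = h / L = -9.076283 / 166 = -0.05467640
φ = arcsin(-0.05467640) = -3.134290°

-3.1343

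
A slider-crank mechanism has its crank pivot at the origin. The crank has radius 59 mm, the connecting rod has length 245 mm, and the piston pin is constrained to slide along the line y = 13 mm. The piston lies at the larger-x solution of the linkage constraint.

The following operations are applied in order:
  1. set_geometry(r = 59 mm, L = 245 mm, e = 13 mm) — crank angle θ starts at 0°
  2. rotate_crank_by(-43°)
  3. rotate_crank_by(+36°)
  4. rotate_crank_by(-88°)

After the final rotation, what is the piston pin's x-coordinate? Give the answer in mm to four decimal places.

229.1083

set_geometry: r = 59 mm, L = 245 mm, e = 13 mm; θ ← 0°
rotate_crank_by(-43°): θ ← 0° -43° = -43°
rotate_crank_by(+36°): θ ← -43° +36° = -7°
rotate_crank_by(-88°): θ ← -7° -88° = -95°
crank pin P = (r cos θ, r sin θ) = (-5.142189, -58.775487)
h = r sin θ − e = -58.775487 − 13 = -71.775487
x = r cos θ + √(L² − h²) = -5.142189 + √(60025.0 − 5151.7206) = -5.142189 + 234.250463 = 229.108274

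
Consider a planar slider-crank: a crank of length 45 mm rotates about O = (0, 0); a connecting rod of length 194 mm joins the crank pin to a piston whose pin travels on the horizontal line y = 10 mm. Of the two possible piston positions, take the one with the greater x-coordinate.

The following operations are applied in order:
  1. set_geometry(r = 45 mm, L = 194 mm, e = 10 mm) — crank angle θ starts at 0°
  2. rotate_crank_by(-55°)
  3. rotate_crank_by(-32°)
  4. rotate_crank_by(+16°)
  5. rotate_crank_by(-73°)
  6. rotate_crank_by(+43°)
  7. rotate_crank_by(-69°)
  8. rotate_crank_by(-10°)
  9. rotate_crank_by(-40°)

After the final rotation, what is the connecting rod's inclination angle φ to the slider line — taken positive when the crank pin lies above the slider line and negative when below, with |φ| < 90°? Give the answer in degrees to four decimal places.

set_geometry: r = 45 mm, L = 194 mm, e = 10 mm; θ ← 0°
rotate_crank_by(-55°): θ ← 0° -55° = -55°
rotate_crank_by(-32°): θ ← -55° -32° = -87°
rotate_crank_by(+16°): θ ← -87° +16° = -71°
rotate_crank_by(-73°): θ ← -71° -73° = -144°
rotate_crank_by(+43°): θ ← -144° +43° = -101°
rotate_crank_by(-69°): θ ← -101° -69° = -170°
rotate_crank_by(-10°): θ ← -170° -10° = -180°
rotate_crank_by(-40°): θ ← -180° -40° = -220°
crank pin P = (r cos θ, r sin θ) = (-34.472000, 28.925442)
h = r sin θ − e = 28.925442 − 10 = 18.925442
sin φ = h / L = 18.925442 / 194 = 0.09755383
φ = arcsin(0.09755383) = 5.598326°

5.5983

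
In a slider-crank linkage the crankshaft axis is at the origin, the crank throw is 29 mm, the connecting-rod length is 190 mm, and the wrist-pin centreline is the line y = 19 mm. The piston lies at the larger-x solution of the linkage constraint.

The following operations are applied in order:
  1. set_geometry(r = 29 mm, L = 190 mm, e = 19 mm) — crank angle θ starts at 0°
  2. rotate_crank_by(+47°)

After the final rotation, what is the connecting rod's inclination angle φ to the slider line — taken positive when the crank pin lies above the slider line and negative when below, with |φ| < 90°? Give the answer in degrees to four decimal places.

0.6662

set_geometry: r = 29 mm, L = 190 mm, e = 19 mm; θ ← 0°
rotate_crank_by(+47°): θ ← 0° +47° = 47°
crank pin P = (r cos θ, r sin θ) = (19.777952, 21.209257)
h = r sin θ − e = 21.209257 − 19 = 2.209257
sin φ = h / L = 2.209257 / 190 = 0.01162767
φ = arcsin(0.01162767) = 0.666231°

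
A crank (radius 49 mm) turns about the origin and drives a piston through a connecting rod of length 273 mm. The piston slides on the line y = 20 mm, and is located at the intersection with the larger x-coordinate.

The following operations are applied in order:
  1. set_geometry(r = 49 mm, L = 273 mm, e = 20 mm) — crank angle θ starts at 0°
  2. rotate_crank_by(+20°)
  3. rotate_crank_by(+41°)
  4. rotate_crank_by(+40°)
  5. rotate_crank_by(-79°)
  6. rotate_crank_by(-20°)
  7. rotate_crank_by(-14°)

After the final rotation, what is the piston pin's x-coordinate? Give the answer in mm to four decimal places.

set_geometry: r = 49 mm, L = 273 mm, e = 20 mm; θ ← 0°
rotate_crank_by(+20°): θ ← 0° +20° = 20°
rotate_crank_by(+41°): θ ← 20° +41° = 61°
rotate_crank_by(+40°): θ ← 61° +40° = 101°
rotate_crank_by(-79°): θ ← 101° -79° = 22°
rotate_crank_by(-20°): θ ← 22° -20° = 2°
rotate_crank_by(-14°): θ ← 2° -14° = -12°
crank pin P = (r cos θ, r sin θ) = (47.929232, -10.187673)
h = r sin θ − e = -10.187673 − 20 = -30.187673
x = r cos θ + √(L² − h²) = 47.929232 + √(74529.0 − 911.2956) = 47.929232 + 271.325827 = 319.255059

319.2551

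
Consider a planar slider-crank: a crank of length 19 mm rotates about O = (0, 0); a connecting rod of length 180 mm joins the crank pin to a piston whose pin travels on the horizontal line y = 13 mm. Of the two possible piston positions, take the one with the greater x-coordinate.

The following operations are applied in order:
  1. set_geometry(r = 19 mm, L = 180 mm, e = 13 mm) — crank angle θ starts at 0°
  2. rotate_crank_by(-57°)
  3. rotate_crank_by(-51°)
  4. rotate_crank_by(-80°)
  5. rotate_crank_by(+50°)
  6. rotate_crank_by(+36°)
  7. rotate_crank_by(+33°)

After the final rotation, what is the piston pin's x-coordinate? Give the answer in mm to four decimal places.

184.1651

set_geometry: r = 19 mm, L = 180 mm, e = 13 mm; θ ← 0°
rotate_crank_by(-57°): θ ← 0° -57° = -57°
rotate_crank_by(-51°): θ ← -57° -51° = -108°
rotate_crank_by(-80°): θ ← -108° -80° = -188°
rotate_crank_by(+50°): θ ← -188° +50° = -138°
rotate_crank_by(+36°): θ ← -138° +36° = -102°
rotate_crank_by(+33°): θ ← -102° +33° = -69°
crank pin P = (r cos θ, r sin θ) = (6.808991, -17.738028)
h = r sin θ − e = -17.738028 − 13 = -30.738028
x = r cos θ + √(L² − h²) = 6.808991 + √(32400.0 − 944.8264) = 6.808991 + 177.356065 = 184.165056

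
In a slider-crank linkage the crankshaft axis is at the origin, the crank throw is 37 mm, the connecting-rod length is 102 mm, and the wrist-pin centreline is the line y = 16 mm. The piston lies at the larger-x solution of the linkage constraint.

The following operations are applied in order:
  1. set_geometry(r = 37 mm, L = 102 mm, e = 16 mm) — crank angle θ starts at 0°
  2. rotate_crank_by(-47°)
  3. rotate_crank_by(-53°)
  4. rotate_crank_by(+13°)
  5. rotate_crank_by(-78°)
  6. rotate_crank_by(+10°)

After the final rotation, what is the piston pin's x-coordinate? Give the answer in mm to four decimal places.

set_geometry: r = 37 mm, L = 102 mm, e = 16 mm; θ ← 0°
rotate_crank_by(-47°): θ ← 0° -47° = -47°
rotate_crank_by(-53°): θ ← -47° -53° = -100°
rotate_crank_by(+13°): θ ← -100° +13° = -87°
rotate_crank_by(-78°): θ ← -87° -78° = -165°
rotate_crank_by(+10°): θ ← -165° +10° = -155°
crank pin P = (r cos θ, r sin θ) = (-33.533388, -15.636876)
h = r sin θ − e = -15.636876 − 16 = -31.636876
x = r cos θ + √(L² − h²) = -33.533388 + √(10404.0 − 1000.8919) = -33.533388 + 96.969625 = 63.436236

63.4362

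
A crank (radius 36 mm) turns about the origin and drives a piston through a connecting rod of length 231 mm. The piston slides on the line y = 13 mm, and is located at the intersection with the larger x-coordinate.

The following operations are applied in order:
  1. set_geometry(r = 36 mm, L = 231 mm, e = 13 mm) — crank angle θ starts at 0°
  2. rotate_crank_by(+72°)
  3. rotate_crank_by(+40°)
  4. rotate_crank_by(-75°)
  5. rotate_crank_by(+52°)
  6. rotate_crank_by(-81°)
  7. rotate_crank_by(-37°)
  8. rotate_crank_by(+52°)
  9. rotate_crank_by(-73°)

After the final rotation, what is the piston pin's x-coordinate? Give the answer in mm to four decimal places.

set_geometry: r = 36 mm, L = 231 mm, e = 13 mm; θ ← 0°
rotate_crank_by(+72°): θ ← 0° +72° = 72°
rotate_crank_by(+40°): θ ← 72° +40° = 112°
rotate_crank_by(-75°): θ ← 112° -75° = 37°
rotate_crank_by(+52°): θ ← 37° +52° = 89°
rotate_crank_by(-81°): θ ← 89° -81° = 8°
rotate_crank_by(-37°): θ ← 8° -37° = -29°
rotate_crank_by(+52°): θ ← -29° +52° = 23°
rotate_crank_by(-73°): θ ← 23° -73° = -50°
crank pin P = (r cos θ, r sin θ) = (23.140354, -27.577600)
h = r sin θ − e = -27.577600 − 13 = -40.577600
x = r cos θ + √(L² − h²) = 23.140354 + √(53361.0 − 1646.5416) = 23.140354 + 227.408132 = 250.548486

250.5485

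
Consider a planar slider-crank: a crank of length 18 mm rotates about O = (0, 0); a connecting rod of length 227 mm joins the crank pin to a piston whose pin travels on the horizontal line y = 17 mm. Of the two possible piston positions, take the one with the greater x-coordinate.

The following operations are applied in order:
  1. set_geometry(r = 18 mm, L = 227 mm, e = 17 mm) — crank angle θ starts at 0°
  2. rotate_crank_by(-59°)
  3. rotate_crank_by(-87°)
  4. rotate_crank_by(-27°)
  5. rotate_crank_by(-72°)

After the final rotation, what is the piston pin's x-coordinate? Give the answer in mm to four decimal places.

set_geometry: r = 18 mm, L = 227 mm, e = 17 mm; θ ← 0°
rotate_crank_by(-59°): θ ← 0° -59° = -59°
rotate_crank_by(-87°): θ ← -59° -87° = -146°
rotate_crank_by(-27°): θ ← -146° -27° = -173°
rotate_crank_by(-72°): θ ← -173° -72° = -245°
crank pin P = (r cos θ, r sin θ) = (-7.607129, 16.313540)
h = r sin θ − e = 16.313540 − 17 = -0.686460
x = r cos θ + √(L² − h²) = -7.607129 + √(51529.0 − 0.4712) = -7.607129 + 226.998962 = 219.391833

219.3918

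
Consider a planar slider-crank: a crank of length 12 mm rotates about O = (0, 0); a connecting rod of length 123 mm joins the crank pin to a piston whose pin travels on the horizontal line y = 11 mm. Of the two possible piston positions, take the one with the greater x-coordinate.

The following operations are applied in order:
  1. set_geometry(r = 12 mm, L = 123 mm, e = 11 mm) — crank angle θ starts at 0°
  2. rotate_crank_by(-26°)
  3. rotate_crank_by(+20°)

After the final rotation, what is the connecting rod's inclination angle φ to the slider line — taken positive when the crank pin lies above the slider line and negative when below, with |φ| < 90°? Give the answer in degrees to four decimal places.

set_geometry: r = 12 mm, L = 123 mm, e = 11 mm; θ ← 0°
rotate_crank_by(-26°): θ ← 0° -26° = -26°
rotate_crank_by(+20°): θ ← -26° +20° = -6°
crank pin P = (r cos θ, r sin θ) = (11.934263, -1.254342)
h = r sin θ − e = -1.254342 − 11 = -12.254342
sin φ = h / L = -12.254342 / 123 = -0.09962879
φ = arcsin(-0.09962879) = -5.717795°

-5.7178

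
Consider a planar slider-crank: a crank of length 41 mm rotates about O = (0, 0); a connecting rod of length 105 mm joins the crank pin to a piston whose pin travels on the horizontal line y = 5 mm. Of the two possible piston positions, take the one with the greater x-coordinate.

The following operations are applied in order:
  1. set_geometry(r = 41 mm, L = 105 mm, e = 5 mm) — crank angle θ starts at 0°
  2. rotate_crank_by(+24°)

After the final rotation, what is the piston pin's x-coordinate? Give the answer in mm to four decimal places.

set_geometry: r = 41 mm, L = 105 mm, e = 5 mm; θ ← 0°
rotate_crank_by(+24°): θ ← 0° +24° = 24°
crank pin P = (r cos θ, r sin θ) = (37.455364, 16.676202)
h = r sin θ − e = 16.676202 − 5 = 11.676202
x = r cos θ + √(L² − h²) = 37.455364 + √(11025.0 − 136.3337) = 37.455364 + 104.348772 = 141.804136

141.8041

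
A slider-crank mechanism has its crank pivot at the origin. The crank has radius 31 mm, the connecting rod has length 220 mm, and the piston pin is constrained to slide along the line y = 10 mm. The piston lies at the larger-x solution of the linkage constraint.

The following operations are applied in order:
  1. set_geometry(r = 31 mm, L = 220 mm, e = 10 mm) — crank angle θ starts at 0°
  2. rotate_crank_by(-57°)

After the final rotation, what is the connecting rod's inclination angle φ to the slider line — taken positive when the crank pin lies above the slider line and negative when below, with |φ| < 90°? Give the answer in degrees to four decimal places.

set_geometry: r = 31 mm, L = 220 mm, e = 10 mm; θ ← 0°
rotate_crank_by(-57°): θ ← 0° -57° = -57°
crank pin P = (r cos θ, r sin θ) = (16.883810, -25.998788)
h = r sin θ − e = -25.998788 − 10 = -35.998788
sin φ = h / L = -35.998788 / 220 = -0.16363085
φ = arcsin(-0.16363085) = -9.417707°

-9.4177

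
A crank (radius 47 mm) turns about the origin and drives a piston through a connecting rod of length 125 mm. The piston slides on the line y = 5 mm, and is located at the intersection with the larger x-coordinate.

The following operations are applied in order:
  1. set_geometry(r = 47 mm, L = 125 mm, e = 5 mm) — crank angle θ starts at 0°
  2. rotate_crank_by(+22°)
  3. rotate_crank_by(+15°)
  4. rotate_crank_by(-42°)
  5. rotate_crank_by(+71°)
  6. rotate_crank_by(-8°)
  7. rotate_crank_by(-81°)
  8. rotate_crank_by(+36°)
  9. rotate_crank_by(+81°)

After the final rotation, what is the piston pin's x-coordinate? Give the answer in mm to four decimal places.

114.4950

set_geometry: r = 47 mm, L = 125 mm, e = 5 mm; θ ← 0°
rotate_crank_by(+22°): θ ← 0° +22° = 22°
rotate_crank_by(+15°): θ ← 22° +15° = 37°
rotate_crank_by(-42°): θ ← 37° -42° = -5°
rotate_crank_by(+71°): θ ← -5° +71° = 66°
rotate_crank_by(-8°): θ ← 66° -8° = 58°
rotate_crank_by(-81°): θ ← 58° -81° = -23°
rotate_crank_by(+36°): θ ← -23° +36° = 13°
rotate_crank_by(+81°): θ ← 13° +81° = 94°
crank pin P = (r cos θ, r sin θ) = (-3.278554, 46.885510)
h = r sin θ − e = 46.885510 − 5 = 41.885510
x = r cos θ + √(L² − h²) = -3.278554 + √(15625.0 − 1754.3960) = -3.278554 + 117.773529 = 114.494974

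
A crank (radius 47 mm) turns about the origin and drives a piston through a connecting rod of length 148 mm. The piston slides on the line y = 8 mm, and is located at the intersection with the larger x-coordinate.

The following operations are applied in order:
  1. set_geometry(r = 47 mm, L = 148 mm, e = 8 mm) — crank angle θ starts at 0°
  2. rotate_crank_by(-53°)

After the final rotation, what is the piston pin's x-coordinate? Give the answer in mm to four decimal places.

169.1061

set_geometry: r = 47 mm, L = 148 mm, e = 8 mm; θ ← 0°
rotate_crank_by(-53°): θ ← 0° -53° = -53°
crank pin P = (r cos θ, r sin θ) = (28.285306, -37.535869)
h = r sin θ − e = -37.535869 − 8 = -45.535869
x = r cos θ + √(L² − h²) = 28.285306 + √(21904.0 − 2073.5154) = 28.285306 + 140.820754 = 169.106060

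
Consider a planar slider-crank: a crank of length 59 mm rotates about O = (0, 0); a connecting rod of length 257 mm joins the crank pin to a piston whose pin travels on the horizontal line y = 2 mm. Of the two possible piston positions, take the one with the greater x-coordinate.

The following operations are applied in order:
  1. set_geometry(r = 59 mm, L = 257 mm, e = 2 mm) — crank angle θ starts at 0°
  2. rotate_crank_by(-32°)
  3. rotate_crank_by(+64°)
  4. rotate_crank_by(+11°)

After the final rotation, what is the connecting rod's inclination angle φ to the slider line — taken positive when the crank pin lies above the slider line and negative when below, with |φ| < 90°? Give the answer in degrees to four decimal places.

set_geometry: r = 59 mm, L = 257 mm, e = 2 mm; θ ← 0°
rotate_crank_by(-32°): θ ← 0° -32° = -32°
rotate_crank_by(+64°): θ ← -32° +64° = 32°
rotate_crank_by(+11°): θ ← 32° +11° = 43°
crank pin P = (r cos θ, r sin θ) = (43.149868, 40.237903)
h = r sin θ − e = 40.237903 − 2 = 38.237903
sin φ = h / L = 38.237903 / 257 = 0.14878562
φ = arcsin(0.14878562) = 8.556558°

8.5566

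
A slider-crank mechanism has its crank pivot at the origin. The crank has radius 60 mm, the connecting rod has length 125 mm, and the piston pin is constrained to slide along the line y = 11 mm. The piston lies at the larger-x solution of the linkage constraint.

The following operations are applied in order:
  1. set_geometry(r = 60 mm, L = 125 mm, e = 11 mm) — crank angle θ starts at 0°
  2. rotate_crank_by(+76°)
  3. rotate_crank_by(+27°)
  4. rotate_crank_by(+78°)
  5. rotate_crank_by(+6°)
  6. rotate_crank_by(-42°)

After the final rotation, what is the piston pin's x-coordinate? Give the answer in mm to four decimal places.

set_geometry: r = 60 mm, L = 125 mm, e = 11 mm; θ ← 0°
rotate_crank_by(+76°): θ ← 0° +76° = 76°
rotate_crank_by(+27°): θ ← 76° +27° = 103°
rotate_crank_by(+78°): θ ← 103° +78° = 181°
rotate_crank_by(+6°): θ ← 181° +6° = 187°
rotate_crank_by(-42°): θ ← 187° -42° = 145°
crank pin P = (r cos θ, r sin θ) = (-49.149123, 34.414586)
h = r sin θ − e = 34.414586 − 11 = 23.414586
x = r cos θ + √(L² − h²) = -49.149123 + √(15625.0 − 548.2428) = -49.149123 + 122.787447 = 73.638324

73.6383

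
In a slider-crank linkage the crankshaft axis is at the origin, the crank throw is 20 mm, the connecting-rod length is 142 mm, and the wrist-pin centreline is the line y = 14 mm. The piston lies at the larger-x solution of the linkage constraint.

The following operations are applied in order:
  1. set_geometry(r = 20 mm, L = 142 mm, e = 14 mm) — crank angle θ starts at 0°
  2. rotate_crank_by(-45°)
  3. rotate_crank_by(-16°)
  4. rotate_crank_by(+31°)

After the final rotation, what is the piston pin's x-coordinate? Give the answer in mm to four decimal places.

set_geometry: r = 20 mm, L = 142 mm, e = 14 mm; θ ← 0°
rotate_crank_by(-45°): θ ← 0° -45° = -45°
rotate_crank_by(-16°): θ ← -45° -16° = -61°
rotate_crank_by(+31°): θ ← -61° +31° = -30°
crank pin P = (r cos θ, r sin θ) = (17.320508, -10.000000)
h = r sin θ − e = -10.000000 − 14 = -24.000000
x = r cos θ + √(L² − h²) = 17.320508 + √(20164.0 − 576.0000) = 17.320508 + 139.957136 = 157.277644

157.2776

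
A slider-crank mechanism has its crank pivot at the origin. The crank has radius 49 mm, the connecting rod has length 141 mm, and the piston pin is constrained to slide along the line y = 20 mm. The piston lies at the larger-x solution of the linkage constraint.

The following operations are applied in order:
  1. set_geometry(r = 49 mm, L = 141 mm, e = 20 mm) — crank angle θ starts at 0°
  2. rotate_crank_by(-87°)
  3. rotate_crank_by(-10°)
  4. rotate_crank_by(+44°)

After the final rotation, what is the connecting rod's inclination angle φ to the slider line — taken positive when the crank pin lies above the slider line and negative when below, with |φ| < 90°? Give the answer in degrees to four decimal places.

-24.7957

set_geometry: r = 49 mm, L = 141 mm, e = 20 mm; θ ← 0°
rotate_crank_by(-87°): θ ← 0° -87° = -87°
rotate_crank_by(-10°): θ ← -87° -10° = -97°
rotate_crank_by(+44°): θ ← -97° +44° = -53°
crank pin P = (r cos θ, r sin θ) = (29.488936, -39.133140)
h = r sin θ − e = -39.133140 − 20 = -59.133140
sin φ = h / L = -59.133140 / 141 = -0.41938397
φ = arcsin(-0.41938397) = -24.795701°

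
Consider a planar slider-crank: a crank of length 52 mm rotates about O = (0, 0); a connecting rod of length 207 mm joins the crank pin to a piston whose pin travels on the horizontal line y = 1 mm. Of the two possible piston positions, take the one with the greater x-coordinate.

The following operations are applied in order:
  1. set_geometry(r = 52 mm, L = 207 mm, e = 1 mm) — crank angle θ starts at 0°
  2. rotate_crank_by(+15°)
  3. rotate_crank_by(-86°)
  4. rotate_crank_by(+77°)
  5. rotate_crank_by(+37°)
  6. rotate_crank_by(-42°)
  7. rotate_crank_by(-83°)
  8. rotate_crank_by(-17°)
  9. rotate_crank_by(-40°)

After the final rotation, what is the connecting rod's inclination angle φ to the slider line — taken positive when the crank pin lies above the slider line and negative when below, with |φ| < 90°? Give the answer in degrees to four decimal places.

-9.7668

set_geometry: r = 52 mm, L = 207 mm, e = 1 mm; θ ← 0°
rotate_crank_by(+15°): θ ← 0° +15° = 15°
rotate_crank_by(-86°): θ ← 15° -86° = -71°
rotate_crank_by(+77°): θ ← -71° +77° = 6°
rotate_crank_by(+37°): θ ← 6° +37° = 43°
rotate_crank_by(-42°): θ ← 43° -42° = 1°
rotate_crank_by(-83°): θ ← 1° -83° = -82°
rotate_crank_by(-17°): θ ← -82° -17° = -99°
rotate_crank_by(-40°): θ ← -99° -40° = -139°
crank pin P = (r cos θ, r sin θ) = (-39.244898, -34.115070)
h = r sin θ − e = -34.115070 − 1 = -35.115070
sin φ = h / L = -35.115070 / 207 = -0.16963802
φ = arcsin(-0.16963802) = -9.766773°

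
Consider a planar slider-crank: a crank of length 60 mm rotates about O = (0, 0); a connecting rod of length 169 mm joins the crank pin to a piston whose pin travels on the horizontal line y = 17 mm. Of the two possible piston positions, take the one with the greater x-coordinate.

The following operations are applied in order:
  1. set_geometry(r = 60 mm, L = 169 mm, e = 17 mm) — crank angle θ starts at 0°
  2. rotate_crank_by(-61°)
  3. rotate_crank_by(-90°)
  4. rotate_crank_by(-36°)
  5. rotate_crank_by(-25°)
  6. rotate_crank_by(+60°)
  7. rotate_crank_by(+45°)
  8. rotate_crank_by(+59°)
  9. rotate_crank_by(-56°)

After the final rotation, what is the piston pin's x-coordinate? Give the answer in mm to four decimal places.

set_geometry: r = 60 mm, L = 169 mm, e = 17 mm; θ ← 0°
rotate_crank_by(-61°): θ ← 0° -61° = -61°
rotate_crank_by(-90°): θ ← -61° -90° = -151°
rotate_crank_by(-36°): θ ← -151° -36° = -187°
rotate_crank_by(-25°): θ ← -187° -25° = -212°
rotate_crank_by(+60°): θ ← -212° +60° = -152°
rotate_crank_by(+45°): θ ← -152° +45° = -107°
rotate_crank_by(+59°): θ ← -107° +59° = -48°
rotate_crank_by(-56°): θ ← -48° -56° = -104°
crank pin P = (r cos θ, r sin θ) = (-14.515314, -58.217744)
h = r sin θ − e = -58.217744 − 17 = -75.217744
x = r cos θ + √(L² − h²) = -14.515314 + √(28561.0 − 5657.7089) = -14.515314 + 151.338333 = 136.823019

136.8230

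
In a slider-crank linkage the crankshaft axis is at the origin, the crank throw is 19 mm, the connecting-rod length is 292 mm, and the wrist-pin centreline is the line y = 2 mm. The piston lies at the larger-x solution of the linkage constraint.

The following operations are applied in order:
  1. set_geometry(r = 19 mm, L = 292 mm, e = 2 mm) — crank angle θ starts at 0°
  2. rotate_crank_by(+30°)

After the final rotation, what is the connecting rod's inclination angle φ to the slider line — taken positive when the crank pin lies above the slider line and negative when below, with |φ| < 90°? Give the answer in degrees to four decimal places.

set_geometry: r = 19 mm, L = 292 mm, e = 2 mm; θ ← 0°
rotate_crank_by(+30°): θ ← 0° +30° = 30°
crank pin P = (r cos θ, r sin θ) = (16.454483, 9.500000)
h = r sin θ − e = 9.500000 − 2 = 7.500000
sin φ = h / L = 7.500000 / 292 = 0.02568493
φ = arcsin(0.02568493) = 1.471800°

1.4718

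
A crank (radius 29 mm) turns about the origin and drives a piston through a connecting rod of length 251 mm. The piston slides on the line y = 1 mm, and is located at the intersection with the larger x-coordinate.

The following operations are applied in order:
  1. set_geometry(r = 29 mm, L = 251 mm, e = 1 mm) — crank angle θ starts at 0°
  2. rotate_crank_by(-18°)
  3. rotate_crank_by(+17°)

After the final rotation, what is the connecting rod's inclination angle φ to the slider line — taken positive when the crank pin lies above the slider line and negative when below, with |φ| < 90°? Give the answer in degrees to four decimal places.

-0.3438

set_geometry: r = 29 mm, L = 251 mm, e = 1 mm; θ ← 0°
rotate_crank_by(-18°): θ ← 0° -18° = -18°
rotate_crank_by(+17°): θ ← -18° +17° = -1°
crank pin P = (r cos θ, r sin θ) = (28.995583, -0.506120)
h = r sin θ − e = -0.506120 − 1 = -1.506120
sin φ = h / L = -1.506120 / 251 = -0.00600048
φ = arcsin(-0.00600048) = -0.343804°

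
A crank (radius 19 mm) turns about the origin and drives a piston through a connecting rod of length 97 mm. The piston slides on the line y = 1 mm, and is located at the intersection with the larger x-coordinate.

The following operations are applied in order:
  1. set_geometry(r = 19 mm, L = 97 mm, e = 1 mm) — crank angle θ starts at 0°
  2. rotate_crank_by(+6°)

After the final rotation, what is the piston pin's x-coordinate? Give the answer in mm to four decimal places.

set_geometry: r = 19 mm, L = 97 mm, e = 1 mm; θ ← 0°
rotate_crank_by(+6°): θ ← 0° +6° = 6°
crank pin P = (r cos θ, r sin θ) = (18.895916, 1.986041)
h = r sin θ − e = 1.986041 − 1 = 0.986041
x = r cos θ + √(L² − h²) = 18.895916 + √(9409.0 − 0.9723) = 18.895916 + 96.994988 = 115.890904

115.8909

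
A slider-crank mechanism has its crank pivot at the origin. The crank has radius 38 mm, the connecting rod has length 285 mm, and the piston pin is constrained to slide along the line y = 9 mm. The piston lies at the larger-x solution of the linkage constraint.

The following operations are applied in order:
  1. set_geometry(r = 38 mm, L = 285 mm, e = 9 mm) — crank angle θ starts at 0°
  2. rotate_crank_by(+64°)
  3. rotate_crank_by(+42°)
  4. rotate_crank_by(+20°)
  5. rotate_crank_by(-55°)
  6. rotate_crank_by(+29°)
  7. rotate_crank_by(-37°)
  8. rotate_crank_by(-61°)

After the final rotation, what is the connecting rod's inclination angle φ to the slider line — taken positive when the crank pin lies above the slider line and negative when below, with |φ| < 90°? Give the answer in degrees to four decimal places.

set_geometry: r = 38 mm, L = 285 mm, e = 9 mm; θ ← 0°
rotate_crank_by(+64°): θ ← 0° +64° = 64°
rotate_crank_by(+42°): θ ← 64° +42° = 106°
rotate_crank_by(+20°): θ ← 106° +20° = 126°
rotate_crank_by(-55°): θ ← 126° -55° = 71°
rotate_crank_by(+29°): θ ← 71° +29° = 100°
rotate_crank_by(-37°): θ ← 100° -37° = 63°
rotate_crank_by(-61°): θ ← 63° -61° = 2°
crank pin P = (r cos θ, r sin θ) = (37.976851, 1.326181)
h = r sin θ − e = 1.326181 − 9 = -7.673819
sin φ = h / L = -7.673819 / 285 = -0.02692568
φ = arcsin(-0.02692568) = -1.542914°

-1.5429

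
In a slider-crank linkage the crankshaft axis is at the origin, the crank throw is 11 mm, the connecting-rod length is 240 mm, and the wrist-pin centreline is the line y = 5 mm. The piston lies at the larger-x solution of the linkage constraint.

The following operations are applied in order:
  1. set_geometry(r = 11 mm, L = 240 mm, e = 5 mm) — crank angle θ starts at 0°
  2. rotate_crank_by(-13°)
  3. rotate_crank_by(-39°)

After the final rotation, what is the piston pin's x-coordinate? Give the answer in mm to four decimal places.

246.3828

set_geometry: r = 11 mm, L = 240 mm, e = 5 mm; θ ← 0°
rotate_crank_by(-13°): θ ← 0° -13° = -13°
rotate_crank_by(-39°): θ ← -13° -39° = -52°
crank pin P = (r cos θ, r sin θ) = (6.772276, -8.668118)
h = r sin θ − e = -8.668118 − 5 = -13.668118
x = r cos θ + √(L² − h²) = 6.772276 + √(57600.0 − 186.8175) = 6.772276 + 239.610481 = 246.382757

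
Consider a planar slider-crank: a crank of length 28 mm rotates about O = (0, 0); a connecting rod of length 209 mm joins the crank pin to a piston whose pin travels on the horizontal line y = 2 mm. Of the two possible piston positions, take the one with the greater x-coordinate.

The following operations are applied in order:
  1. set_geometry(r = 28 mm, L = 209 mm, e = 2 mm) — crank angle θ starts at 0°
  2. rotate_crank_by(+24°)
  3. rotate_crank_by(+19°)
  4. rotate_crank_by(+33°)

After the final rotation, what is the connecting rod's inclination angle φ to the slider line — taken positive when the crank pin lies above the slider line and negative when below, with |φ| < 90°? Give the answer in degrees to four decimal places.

6.9165

set_geometry: r = 28 mm, L = 209 mm, e = 2 mm; θ ← 0°
rotate_crank_by(+24°): θ ← 0° +24° = 24°
rotate_crank_by(+19°): θ ← 24° +19° = 43°
rotate_crank_by(+33°): θ ← 43° +33° = 76°
crank pin P = (r cos θ, r sin θ) = (6.773813, 27.168280)
h = r sin θ − e = 27.168280 − 2 = 25.168280
sin φ = h / L = 25.168280 / 209 = 0.12042239
φ = arcsin(0.12042239) = 6.916481°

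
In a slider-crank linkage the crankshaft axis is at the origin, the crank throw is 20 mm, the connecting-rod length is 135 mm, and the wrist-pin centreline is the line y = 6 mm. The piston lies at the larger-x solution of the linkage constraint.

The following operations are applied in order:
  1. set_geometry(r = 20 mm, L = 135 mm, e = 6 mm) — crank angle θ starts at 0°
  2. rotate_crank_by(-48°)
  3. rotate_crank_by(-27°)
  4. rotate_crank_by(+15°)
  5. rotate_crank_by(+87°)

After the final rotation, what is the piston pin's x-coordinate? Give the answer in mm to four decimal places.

152.7850

set_geometry: r = 20 mm, L = 135 mm, e = 6 mm; θ ← 0°
rotate_crank_by(-48°): θ ← 0° -48° = -48°
rotate_crank_by(-27°): θ ← -48° -27° = -75°
rotate_crank_by(+15°): θ ← -75° +15° = -60°
rotate_crank_by(+87°): θ ← -60° +87° = 27°
crank pin P = (r cos θ, r sin θ) = (17.820130, 9.079810)
h = r sin θ − e = 9.079810 − 6 = 3.079810
x = r cos θ + √(L² − h²) = 17.820130 + √(18225.0 − 9.4852) = 17.820130 + 134.964865 = 152.784995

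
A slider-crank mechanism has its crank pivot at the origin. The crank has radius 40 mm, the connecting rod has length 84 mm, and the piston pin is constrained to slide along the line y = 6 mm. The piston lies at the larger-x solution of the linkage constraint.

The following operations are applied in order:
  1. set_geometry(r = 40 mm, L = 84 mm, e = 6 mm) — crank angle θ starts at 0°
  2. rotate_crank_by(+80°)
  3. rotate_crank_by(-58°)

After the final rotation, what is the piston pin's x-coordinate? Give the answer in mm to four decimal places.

set_geometry: r = 40 mm, L = 84 mm, e = 6 mm; θ ← 0°
rotate_crank_by(+80°): θ ← 0° +80° = 80°
rotate_crank_by(-58°): θ ← 80° -58° = 22°
crank pin P = (r cos θ, r sin θ) = (37.087354, 14.984264)
h = r sin θ − e = 14.984264 − 6 = 8.984264
x = r cos θ + √(L² − h²) = 37.087354 + √(7056.0 − 80.7170) = 37.087354 + 83.518160 = 120.605514

120.6055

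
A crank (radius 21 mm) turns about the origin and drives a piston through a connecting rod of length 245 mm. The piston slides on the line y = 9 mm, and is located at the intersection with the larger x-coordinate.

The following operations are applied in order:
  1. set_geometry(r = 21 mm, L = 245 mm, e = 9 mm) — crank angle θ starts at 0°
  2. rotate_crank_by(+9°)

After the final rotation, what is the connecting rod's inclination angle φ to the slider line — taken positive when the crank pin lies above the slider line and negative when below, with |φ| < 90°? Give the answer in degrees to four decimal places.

-1.3366

set_geometry: r = 21 mm, L = 245 mm, e = 9 mm; θ ← 0°
rotate_crank_by(+9°): θ ← 0° +9° = 9°
crank pin P = (r cos θ, r sin θ) = (20.741455, 3.285124)
h = r sin θ − e = 3.285124 − 9 = -5.714876
sin φ = h / L = -5.714876 / 245 = -0.02332603
φ = arcsin(-0.02332603) = -1.336604°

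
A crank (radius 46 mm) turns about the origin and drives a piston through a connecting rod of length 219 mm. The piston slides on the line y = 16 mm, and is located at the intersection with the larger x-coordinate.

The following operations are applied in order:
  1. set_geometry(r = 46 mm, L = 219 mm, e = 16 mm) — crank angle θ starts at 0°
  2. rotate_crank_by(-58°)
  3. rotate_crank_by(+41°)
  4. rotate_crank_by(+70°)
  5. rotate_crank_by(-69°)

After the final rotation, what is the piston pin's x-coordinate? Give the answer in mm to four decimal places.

261.3321

set_geometry: r = 46 mm, L = 219 mm, e = 16 mm; θ ← 0°
rotate_crank_by(-58°): θ ← 0° -58° = -58°
rotate_crank_by(+41°): θ ← -58° +41° = -17°
rotate_crank_by(+70°): θ ← -17° +70° = 53°
rotate_crank_by(-69°): θ ← 53° -69° = -16°
crank pin P = (r cos θ, r sin θ) = (44.218038, -12.679318)
h = r sin θ − e = -12.679318 − 16 = -28.679318
x = r cos θ + √(L² − h²) = 44.218038 + √(47961.0 − 822.5033) = 44.218038 + 217.114018 = 261.332056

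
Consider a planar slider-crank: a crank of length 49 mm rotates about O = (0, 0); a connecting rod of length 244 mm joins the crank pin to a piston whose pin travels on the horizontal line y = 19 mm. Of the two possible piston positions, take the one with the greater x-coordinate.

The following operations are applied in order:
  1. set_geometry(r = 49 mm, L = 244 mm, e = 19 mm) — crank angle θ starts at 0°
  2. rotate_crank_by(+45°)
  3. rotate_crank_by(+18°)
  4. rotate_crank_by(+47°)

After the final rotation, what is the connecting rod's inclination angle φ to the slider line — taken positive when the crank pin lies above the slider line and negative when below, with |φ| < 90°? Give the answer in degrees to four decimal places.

set_geometry: r = 49 mm, L = 244 mm, e = 19 mm; θ ← 0°
rotate_crank_by(+45°): θ ← 0° +45° = 45°
rotate_crank_by(+18°): θ ← 45° +18° = 63°
rotate_crank_by(+47°): θ ← 63° +47° = 110°
crank pin P = (r cos θ, r sin θ) = (-16.758987, 46.044938)
h = r sin θ − e = 46.044938 − 19 = 27.044938
sin φ = h / L = 27.044938 / 244 = 0.11083991
φ = arcsin(0.11083991) = 6.363735°

6.3637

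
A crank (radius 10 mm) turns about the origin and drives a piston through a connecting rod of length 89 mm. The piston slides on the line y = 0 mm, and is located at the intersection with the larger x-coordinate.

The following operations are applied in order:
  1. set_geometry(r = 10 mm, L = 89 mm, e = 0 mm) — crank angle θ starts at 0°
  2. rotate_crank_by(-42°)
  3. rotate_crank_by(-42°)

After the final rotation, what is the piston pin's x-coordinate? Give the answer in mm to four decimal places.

set_geometry: r = 10 mm, L = 89 mm, e = 0 mm; θ ← 0°
rotate_crank_by(-42°): θ ← 0° -42° = -42°
rotate_crank_by(-42°): θ ← -42° -42° = -84°
crank pin P = (r cos θ, r sin θ) = (1.045285, -9.945219)
h = r sin θ − e = -9.945219 − 0 = -9.945219
x = r cos θ + √(L² − h²) = 1.045285 + √(7921.0 − 98.9074) = 1.045285 + 88.442595 = 89.487880

89.4879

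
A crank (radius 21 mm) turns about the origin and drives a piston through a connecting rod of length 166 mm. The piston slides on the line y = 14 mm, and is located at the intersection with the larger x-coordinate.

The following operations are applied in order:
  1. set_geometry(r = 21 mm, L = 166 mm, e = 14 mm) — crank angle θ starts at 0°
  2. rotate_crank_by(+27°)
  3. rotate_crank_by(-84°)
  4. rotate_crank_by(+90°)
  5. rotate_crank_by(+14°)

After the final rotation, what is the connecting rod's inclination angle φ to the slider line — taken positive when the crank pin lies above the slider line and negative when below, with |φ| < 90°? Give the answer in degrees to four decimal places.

set_geometry: r = 21 mm, L = 166 mm, e = 14 mm; θ ← 0°
rotate_crank_by(+27°): θ ← 0° +27° = 27°
rotate_crank_by(-84°): θ ← 27° -84° = -57°
rotate_crank_by(+90°): θ ← -57° +90° = 33°
rotate_crank_by(+14°): θ ← 33° +14° = 47°
crank pin P = (r cos θ, r sin θ) = (14.321966, 15.358428)
h = r sin θ − e = 15.358428 − 14 = 1.358428
sin φ = h / L = 1.358428 / 166 = 0.00818330
φ = arcsin(0.00818330) = 0.468874°

0.4689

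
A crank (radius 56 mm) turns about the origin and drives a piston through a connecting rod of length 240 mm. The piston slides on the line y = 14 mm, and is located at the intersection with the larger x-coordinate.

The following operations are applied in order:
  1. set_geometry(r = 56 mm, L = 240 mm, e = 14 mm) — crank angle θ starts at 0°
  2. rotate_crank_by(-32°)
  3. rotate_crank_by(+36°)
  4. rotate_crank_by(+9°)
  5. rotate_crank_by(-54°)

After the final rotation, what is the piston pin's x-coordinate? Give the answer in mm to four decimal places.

set_geometry: r = 56 mm, L = 240 mm, e = 14 mm; θ ← 0°
rotate_crank_by(-32°): θ ← 0° -32° = -32°
rotate_crank_by(+36°): θ ← -32° +36° = 4°
rotate_crank_by(+9°): θ ← 4° +9° = 13°
rotate_crank_by(-54°): θ ← 13° -54° = -41°
crank pin P = (r cos θ, r sin θ) = (42.263736, -36.739306)
h = r sin θ − e = -36.739306 − 14 = -50.739306
x = r cos θ + √(L² − h²) = 42.263736 + √(57600.0 − 2574.4771) = 42.263736 + 234.575197 = 276.838933

276.8389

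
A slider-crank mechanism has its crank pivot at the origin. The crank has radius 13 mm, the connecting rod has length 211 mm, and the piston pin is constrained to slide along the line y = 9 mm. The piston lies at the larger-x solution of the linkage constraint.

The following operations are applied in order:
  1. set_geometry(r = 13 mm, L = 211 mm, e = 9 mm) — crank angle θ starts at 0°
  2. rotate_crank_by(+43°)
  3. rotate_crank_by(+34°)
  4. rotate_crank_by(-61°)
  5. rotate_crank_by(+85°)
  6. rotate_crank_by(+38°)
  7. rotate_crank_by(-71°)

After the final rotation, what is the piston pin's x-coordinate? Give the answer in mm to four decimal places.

set_geometry: r = 13 mm, L = 211 mm, e = 9 mm; θ ← 0°
rotate_crank_by(+43°): θ ← 0° +43° = 43°
rotate_crank_by(+34°): θ ← 43° +34° = 77°
rotate_crank_by(-61°): θ ← 77° -61° = 16°
rotate_crank_by(+85°): θ ← 16° +85° = 101°
rotate_crank_by(+38°): θ ← 101° +38° = 139°
rotate_crank_by(-71°): θ ← 139° -71° = 68°
crank pin P = (r cos θ, r sin θ) = (4.869886, 12.053390)
h = r sin θ − e = 12.053390 − 9 = 3.053390
x = r cos θ + √(L² − h²) = 4.869886 + √(44521.0 − 9.3232) = 4.869886 + 210.977906 = 215.847792

215.8478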